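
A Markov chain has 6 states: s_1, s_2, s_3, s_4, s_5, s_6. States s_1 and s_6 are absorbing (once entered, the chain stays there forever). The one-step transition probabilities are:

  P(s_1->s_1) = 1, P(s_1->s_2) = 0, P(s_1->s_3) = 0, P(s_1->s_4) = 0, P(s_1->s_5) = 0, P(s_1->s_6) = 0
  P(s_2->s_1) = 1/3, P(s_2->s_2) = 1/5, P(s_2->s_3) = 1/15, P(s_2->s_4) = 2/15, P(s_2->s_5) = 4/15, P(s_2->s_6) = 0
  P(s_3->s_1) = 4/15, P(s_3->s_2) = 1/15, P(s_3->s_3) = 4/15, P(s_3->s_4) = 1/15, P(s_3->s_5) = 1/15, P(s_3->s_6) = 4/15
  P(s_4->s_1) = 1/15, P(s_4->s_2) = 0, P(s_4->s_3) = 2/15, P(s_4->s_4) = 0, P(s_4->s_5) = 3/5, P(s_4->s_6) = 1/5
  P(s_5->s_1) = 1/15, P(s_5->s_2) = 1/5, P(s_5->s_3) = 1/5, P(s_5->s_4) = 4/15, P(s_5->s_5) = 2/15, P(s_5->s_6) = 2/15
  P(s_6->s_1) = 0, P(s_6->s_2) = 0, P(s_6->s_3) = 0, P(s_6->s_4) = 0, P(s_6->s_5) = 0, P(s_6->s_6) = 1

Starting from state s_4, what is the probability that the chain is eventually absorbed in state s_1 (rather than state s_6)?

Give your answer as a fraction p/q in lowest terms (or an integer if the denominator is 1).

Let a_i = P(absorbed in s_1 | start in state i).
Boundary conditions: a_s_1 = 1, a_s_6 = 0.
For each transient state i, a_i = sum_j P(i->j) * a_j:
  a_s_2 = 1/3*a_s_1 + 1/5*a_s_2 + 1/15*a_s_3 + 2/15*a_s_4 + 4/15*a_s_5 + 0*a_s_6
  a_s_3 = 4/15*a_s_1 + 1/15*a_s_2 + 4/15*a_s_3 + 1/15*a_s_4 + 1/15*a_s_5 + 4/15*a_s_6
  a_s_4 = 1/15*a_s_1 + 0*a_s_2 + 2/15*a_s_3 + 0*a_s_4 + 3/5*a_s_5 + 1/5*a_s_6
  a_s_5 = 1/15*a_s_1 + 1/5*a_s_2 + 1/5*a_s_3 + 4/15*a_s_4 + 2/15*a_s_5 + 2/15*a_s_6

Substituting a_s_1 = 1 and a_s_6 = 0, rearrange to (I - Q) a = r where r[i] = P(i -> s_1):
  [4/5, -1/15, -2/15, -4/15] . (a_s_2, a_s_3, a_s_4, a_s_5) = 1/3
  [-1/15, 11/15, -1/15, -1/15] . (a_s_2, a_s_3, a_s_4, a_s_5) = 4/15
  [0, -2/15, 1, -3/5] . (a_s_2, a_s_3, a_s_4, a_s_5) = 1/15
  [-1/5, -1/5, -4/15, 13/15] . (a_s_2, a_s_3, a_s_4, a_s_5) = 1/15

Solving yields:
  a_s_2 = 11486/16605
  a_s_3 = 2819/5535
  a_s_4 = 7067/16605
  a_s_5 = 8054/16605

Starting state is s_4, so the absorption probability is a_s_4 = 7067/16605.

Answer: 7067/16605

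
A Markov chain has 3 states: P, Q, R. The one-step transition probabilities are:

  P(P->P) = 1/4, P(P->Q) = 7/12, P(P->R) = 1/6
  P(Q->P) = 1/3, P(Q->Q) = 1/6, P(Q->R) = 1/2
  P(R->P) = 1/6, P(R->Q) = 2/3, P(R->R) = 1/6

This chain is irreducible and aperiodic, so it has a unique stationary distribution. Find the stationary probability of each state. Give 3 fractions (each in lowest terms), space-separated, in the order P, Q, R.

The stationary distribution satisfies pi = pi * P, i.e.:
  pi_P = 1/4*pi_P + 1/3*pi_Q + 1/6*pi_R
  pi_Q = 7/12*pi_P + 1/6*pi_Q + 2/3*pi_R
  pi_R = 1/6*pi_P + 1/2*pi_Q + 1/6*pi_R
with normalization: pi_P + pi_Q + pi_R = 1.

Using the first 2 balance equations plus normalization, the linear system A*pi = b is:
  [-3/4, 1/3, 1/6] . pi = 0
  [7/12, -5/6, 2/3] . pi = 0
  [1, 1, 1] . pi = 1

Solving yields:
  pi_P = 13/50
  pi_Q = 43/100
  pi_R = 31/100

Verification (pi * P):
  13/50*1/4 + 43/100*1/3 + 31/100*1/6 = 13/50 = pi_P  (ok)
  13/50*7/12 + 43/100*1/6 + 31/100*2/3 = 43/100 = pi_Q  (ok)
  13/50*1/6 + 43/100*1/2 + 31/100*1/6 = 31/100 = pi_R  (ok)

Answer: 13/50 43/100 31/100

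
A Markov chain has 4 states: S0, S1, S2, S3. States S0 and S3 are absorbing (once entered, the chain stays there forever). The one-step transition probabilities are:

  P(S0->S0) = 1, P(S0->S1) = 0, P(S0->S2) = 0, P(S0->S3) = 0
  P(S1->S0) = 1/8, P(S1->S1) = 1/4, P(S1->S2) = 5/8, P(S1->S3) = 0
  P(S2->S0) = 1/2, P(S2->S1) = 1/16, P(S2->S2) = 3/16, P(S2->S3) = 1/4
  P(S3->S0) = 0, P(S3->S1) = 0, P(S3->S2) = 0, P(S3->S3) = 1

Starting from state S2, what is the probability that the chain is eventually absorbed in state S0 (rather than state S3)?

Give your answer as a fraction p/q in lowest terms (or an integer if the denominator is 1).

Let a_i = P(absorbed in S0 | start in state i).
Boundary conditions: a_S0 = 1, a_S3 = 0.
For each transient state i, a_i = sum_j P(i->j) * a_j:
  a_S1 = 1/8*a_S0 + 1/4*a_S1 + 5/8*a_S2 + 0*a_S3
  a_S2 = 1/2*a_S0 + 1/16*a_S1 + 3/16*a_S2 + 1/4*a_S3

Substituting a_S0 = 1 and a_S3 = 0, rearrange to (I - Q) a = r where r[i] = P(i -> S0):
  [3/4, -5/8] . (a_S1, a_S2) = 1/8
  [-1/16, 13/16] . (a_S1, a_S2) = 1/2

Solving yields:
  a_S1 = 53/73
  a_S2 = 49/73

Starting state is S2, so the absorption probability is a_S2 = 49/73.

Answer: 49/73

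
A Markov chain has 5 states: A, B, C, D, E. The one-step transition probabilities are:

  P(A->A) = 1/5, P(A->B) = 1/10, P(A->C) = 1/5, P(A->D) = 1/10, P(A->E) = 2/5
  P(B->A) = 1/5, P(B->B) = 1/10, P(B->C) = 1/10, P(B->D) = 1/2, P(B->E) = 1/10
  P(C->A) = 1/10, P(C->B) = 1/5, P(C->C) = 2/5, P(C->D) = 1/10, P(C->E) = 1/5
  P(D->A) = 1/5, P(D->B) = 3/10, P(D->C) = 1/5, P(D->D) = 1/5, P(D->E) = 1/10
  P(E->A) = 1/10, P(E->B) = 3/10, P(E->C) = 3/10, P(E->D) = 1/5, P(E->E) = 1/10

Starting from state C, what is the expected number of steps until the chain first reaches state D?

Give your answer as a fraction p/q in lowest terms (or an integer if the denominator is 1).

Let h_i = expected steps to first reach D from state i.
Boundary: h_D = 0.
First-step equations for the other states:
  h_A = 1 + 1/5*h_A + 1/10*h_B + 1/5*h_C + 1/10*h_D + 2/5*h_E
  h_B = 1 + 1/5*h_A + 1/10*h_B + 1/10*h_C + 1/2*h_D + 1/10*h_E
  h_C = 1 + 1/10*h_A + 1/5*h_B + 2/5*h_C + 1/10*h_D + 1/5*h_E
  h_E = 1 + 1/10*h_A + 3/10*h_B + 3/10*h_C + 1/5*h_D + 1/10*h_E

Substituting h_D = 0 and rearranging gives the linear system (I - Q) h = 1:
  [4/5, -1/10, -1/5, -2/5] . (h_A, h_B, h_C, h_E) = 1
  [-1/5, 9/10, -1/10, -1/10] . (h_A, h_B, h_C, h_E) = 1
  [-1/10, -1/5, 3/5, -1/5] . (h_A, h_B, h_C, h_E) = 1
  [-1/10, -3/10, -3/10, 9/10] . (h_A, h_B, h_C, h_E) = 1

Solving yields:
  h_A = 350/67
  h_B = 1795/536
  h_C = 5535/1072
  h_E = 4855/1072

Starting state is C, so the expected hitting time is h_C = 5535/1072.

Answer: 5535/1072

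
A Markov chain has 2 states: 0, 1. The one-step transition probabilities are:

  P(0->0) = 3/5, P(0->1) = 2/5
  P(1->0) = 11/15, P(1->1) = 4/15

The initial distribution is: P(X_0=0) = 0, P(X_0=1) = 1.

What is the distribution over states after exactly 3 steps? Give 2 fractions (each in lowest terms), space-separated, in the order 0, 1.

Propagating the distribution step by step (d_{t+1} = d_t * P):
d_0 = (0=0, 1=1)
  d_1[0] = 0*3/5 + 1*11/15 = 11/15
  d_1[1] = 0*2/5 + 1*4/15 = 4/15
d_1 = (0=11/15, 1=4/15)
  d_2[0] = 11/15*3/5 + 4/15*11/15 = 143/225
  d_2[1] = 11/15*2/5 + 4/15*4/15 = 82/225
d_2 = (0=143/225, 1=82/225)
  d_3[0] = 143/225*3/5 + 82/225*11/15 = 2189/3375
  d_3[1] = 143/225*2/5 + 82/225*4/15 = 1186/3375
d_3 = (0=2189/3375, 1=1186/3375)

Answer: 2189/3375 1186/3375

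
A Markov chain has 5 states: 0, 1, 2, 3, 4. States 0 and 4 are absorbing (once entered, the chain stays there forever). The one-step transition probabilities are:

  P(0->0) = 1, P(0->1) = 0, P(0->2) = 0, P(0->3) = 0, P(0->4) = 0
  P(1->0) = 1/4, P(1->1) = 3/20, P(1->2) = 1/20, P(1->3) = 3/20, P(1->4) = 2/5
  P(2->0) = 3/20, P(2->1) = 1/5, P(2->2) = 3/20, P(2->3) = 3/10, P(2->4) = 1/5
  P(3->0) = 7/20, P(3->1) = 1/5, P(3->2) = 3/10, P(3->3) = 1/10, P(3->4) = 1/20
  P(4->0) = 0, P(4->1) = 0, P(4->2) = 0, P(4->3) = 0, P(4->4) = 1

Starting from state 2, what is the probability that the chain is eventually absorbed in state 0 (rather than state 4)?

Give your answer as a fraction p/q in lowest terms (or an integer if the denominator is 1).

Answer: 360/703

Derivation:
Let a_i = P(absorbed in 0 | start in state i).
Boundary conditions: a_0 = 1, a_4 = 0.
For each transient state i, a_i = sum_j P(i->j) * a_j:
  a_1 = 1/4*a_0 + 3/20*a_1 + 1/20*a_2 + 3/20*a_3 + 2/5*a_4
  a_2 = 3/20*a_0 + 1/5*a_1 + 3/20*a_2 + 3/10*a_3 + 1/5*a_4
  a_3 = 7/20*a_0 + 1/5*a_1 + 3/10*a_2 + 1/10*a_3 + 1/20*a_4

Substituting a_0 = 1 and a_4 = 0, rearrange to (I - Q) a = r where r[i] = P(i -> 0):
  [17/20, -1/20, -3/20] . (a_1, a_2, a_3) = 1/4
  [-1/5, 17/20, -3/10] . (a_1, a_2, a_3) = 3/20
  [-1/5, -3/10, 9/10] . (a_1, a_2, a_3) = 7/20

Solving yields:
  a_1 = 619/1406
  a_2 = 360/703
  a_3 = 2773/4218

Starting state is 2, so the absorption probability is a_2 = 360/703.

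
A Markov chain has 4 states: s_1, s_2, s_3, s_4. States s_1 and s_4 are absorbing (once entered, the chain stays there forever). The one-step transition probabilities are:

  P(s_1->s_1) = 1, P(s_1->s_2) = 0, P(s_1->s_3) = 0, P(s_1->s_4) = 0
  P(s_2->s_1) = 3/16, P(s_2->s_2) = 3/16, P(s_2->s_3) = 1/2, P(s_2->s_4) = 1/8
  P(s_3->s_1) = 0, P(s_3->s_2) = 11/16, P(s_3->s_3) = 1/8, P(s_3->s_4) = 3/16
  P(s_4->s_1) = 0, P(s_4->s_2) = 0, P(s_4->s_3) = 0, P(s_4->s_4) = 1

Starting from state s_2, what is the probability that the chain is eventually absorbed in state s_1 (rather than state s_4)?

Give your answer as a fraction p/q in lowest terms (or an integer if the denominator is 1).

Answer: 21/47

Derivation:
Let a_i = P(absorbed in s_1 | start in state i).
Boundary conditions: a_s_1 = 1, a_s_4 = 0.
For each transient state i, a_i = sum_j P(i->j) * a_j:
  a_s_2 = 3/16*a_s_1 + 3/16*a_s_2 + 1/2*a_s_3 + 1/8*a_s_4
  a_s_3 = 0*a_s_1 + 11/16*a_s_2 + 1/8*a_s_3 + 3/16*a_s_4

Substituting a_s_1 = 1 and a_s_4 = 0, rearrange to (I - Q) a = r where r[i] = P(i -> s_1):
  [13/16, -1/2] . (a_s_2, a_s_3) = 3/16
  [-11/16, 7/8] . (a_s_2, a_s_3) = 0

Solving yields:
  a_s_2 = 21/47
  a_s_3 = 33/94

Starting state is s_2, so the absorption probability is a_s_2 = 21/47.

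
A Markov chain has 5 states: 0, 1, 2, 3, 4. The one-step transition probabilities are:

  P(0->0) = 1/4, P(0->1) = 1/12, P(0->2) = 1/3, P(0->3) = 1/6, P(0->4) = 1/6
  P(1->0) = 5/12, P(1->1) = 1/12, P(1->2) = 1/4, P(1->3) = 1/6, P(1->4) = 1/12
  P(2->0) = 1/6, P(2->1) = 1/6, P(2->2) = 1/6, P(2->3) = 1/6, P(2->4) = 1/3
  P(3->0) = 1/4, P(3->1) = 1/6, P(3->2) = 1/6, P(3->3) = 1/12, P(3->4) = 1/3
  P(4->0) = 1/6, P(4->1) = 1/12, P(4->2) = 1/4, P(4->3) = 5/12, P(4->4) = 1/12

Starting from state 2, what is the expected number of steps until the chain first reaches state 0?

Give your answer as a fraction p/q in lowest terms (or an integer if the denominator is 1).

Answer: 78/17

Derivation:
Let h_i = expected steps to first reach 0 from state i.
Boundary: h_0 = 0.
First-step equations for the other states:
  h_1 = 1 + 5/12*h_0 + 1/12*h_1 + 1/4*h_2 + 1/6*h_3 + 1/12*h_4
  h_2 = 1 + 1/6*h_0 + 1/6*h_1 + 1/6*h_2 + 1/6*h_3 + 1/3*h_4
  h_3 = 1 + 1/4*h_0 + 1/6*h_1 + 1/6*h_2 + 1/12*h_3 + 1/3*h_4
  h_4 = 1 + 1/6*h_0 + 1/12*h_1 + 1/4*h_2 + 5/12*h_3 + 1/12*h_4

Substituting h_0 = 0 and rearranging gives the linear system (I - Q) h = 1:
  [11/12, -1/4, -1/6, -1/12] . (h_1, h_2, h_3, h_4) = 1
  [-1/6, 5/6, -1/6, -1/3] . (h_1, h_2, h_3, h_4) = 1
  [-1/6, -1/6, 11/12, -1/3] . (h_1, h_2, h_3, h_4) = 1
  [-1/12, -1/4, -5/12, 11/12] . (h_1, h_2, h_3, h_4) = 1

Solving yields:
  h_1 = 60/17
  h_2 = 78/17
  h_3 = 72/17
  h_4 = 78/17

Starting state is 2, so the expected hitting time is h_2 = 78/17.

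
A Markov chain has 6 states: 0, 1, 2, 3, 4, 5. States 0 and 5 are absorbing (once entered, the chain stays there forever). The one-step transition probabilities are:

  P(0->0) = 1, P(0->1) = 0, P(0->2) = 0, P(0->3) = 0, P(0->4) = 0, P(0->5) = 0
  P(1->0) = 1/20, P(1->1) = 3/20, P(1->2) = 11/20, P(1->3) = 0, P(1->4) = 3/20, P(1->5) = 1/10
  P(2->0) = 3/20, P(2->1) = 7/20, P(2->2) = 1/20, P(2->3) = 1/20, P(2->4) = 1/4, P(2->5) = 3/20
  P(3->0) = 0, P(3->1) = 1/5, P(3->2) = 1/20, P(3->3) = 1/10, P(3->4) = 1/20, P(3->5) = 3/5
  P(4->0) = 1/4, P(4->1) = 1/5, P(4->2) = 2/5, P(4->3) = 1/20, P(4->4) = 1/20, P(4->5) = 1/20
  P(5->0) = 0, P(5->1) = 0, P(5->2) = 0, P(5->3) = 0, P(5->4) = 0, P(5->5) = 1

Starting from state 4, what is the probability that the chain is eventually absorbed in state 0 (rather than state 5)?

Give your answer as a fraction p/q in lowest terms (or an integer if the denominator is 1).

Let a_i = P(absorbed in 0 | start in state i).
Boundary conditions: a_0 = 1, a_5 = 0.
For each transient state i, a_i = sum_j P(i->j) * a_j:
  a_1 = 1/20*a_0 + 3/20*a_1 + 11/20*a_2 + 0*a_3 + 3/20*a_4 + 1/10*a_5
  a_2 = 3/20*a_0 + 7/20*a_1 + 1/20*a_2 + 1/20*a_3 + 1/4*a_4 + 3/20*a_5
  a_3 = 0*a_0 + 1/5*a_1 + 1/20*a_2 + 1/10*a_3 + 1/20*a_4 + 3/5*a_5
  a_4 = 1/4*a_0 + 1/5*a_1 + 2/5*a_2 + 1/20*a_3 + 1/20*a_4 + 1/20*a_5

Substituting a_0 = 1 and a_5 = 0, rearrange to (I - Q) a = r where r[i] = P(i -> 0):
  [17/20, -11/20, 0, -3/20] . (a_1, a_2, a_3, a_4) = 1/20
  [-7/20, 19/20, -1/20, -1/4] . (a_1, a_2, a_3, a_4) = 3/20
  [-1/5, -1/20, 9/10, -1/20] . (a_1, a_2, a_3, a_4) = 0
  [-1/5, -2/5, -1/20, 19/20] . (a_1, a_2, a_3, a_4) = 1/4

Solving yields:
  a_1 = 1235/2547
  a_2 = 29239/58581
  a_3 = 9838/58581
  a_4 = 34225/58581

Starting state is 4, so the absorption probability is a_4 = 34225/58581.

Answer: 34225/58581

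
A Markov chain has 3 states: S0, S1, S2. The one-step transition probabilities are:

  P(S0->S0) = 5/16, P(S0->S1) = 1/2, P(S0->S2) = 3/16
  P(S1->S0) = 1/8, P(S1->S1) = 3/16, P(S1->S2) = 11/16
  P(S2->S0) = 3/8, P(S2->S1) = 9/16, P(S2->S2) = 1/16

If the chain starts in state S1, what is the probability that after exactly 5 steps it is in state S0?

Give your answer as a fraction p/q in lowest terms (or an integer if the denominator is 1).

Computing P^5 by repeated multiplication:
P^1 =
  S0: [5/16, 1/2, 3/16]
  S1: [1/8, 3/16, 11/16]
  S2: [3/8, 9/16, 1/16]
P^2 =
  S0: [59/256, 91/256, 53/128]
  S1: [41/128, 31/64, 25/128]
  S2: [27/128, 21/64, 59/128]
P^3 =
  S0: [1113/4096, 1699/4096, 321/1024]
  S1: [479/2048, 739/2048, 415/1024]
  S2: [573/2048, 873/2048, 301/1024]
P^4 =
  S0: [16667/65536, 25557/65536, 1457/4096]
  S1: [8853/32768, 13519/32768, 2599/8192]
  S2: [8223/32768, 12621/32768, 2981/8192]
P^5 =
  S0: [274321/1048576, 419815/1048576, 44305/131072]
  S1: [133679/524288, 204945/524288, 2901/8192]
  S2: [137901/524288, 210963/524288, 2741/8192]

(P^5)[S1 -> S0] = 133679/524288

Answer: 133679/524288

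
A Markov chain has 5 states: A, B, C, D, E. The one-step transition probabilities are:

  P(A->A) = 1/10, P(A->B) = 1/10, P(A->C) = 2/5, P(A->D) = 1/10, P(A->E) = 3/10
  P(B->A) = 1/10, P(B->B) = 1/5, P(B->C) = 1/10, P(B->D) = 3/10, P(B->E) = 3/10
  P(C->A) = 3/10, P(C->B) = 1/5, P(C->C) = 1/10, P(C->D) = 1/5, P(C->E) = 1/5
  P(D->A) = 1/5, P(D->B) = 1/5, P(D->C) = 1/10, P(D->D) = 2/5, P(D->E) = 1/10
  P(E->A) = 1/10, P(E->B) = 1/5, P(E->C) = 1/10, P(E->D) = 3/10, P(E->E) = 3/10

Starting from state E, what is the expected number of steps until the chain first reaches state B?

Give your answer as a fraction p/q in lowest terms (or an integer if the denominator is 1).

Let h_i = expected steps to first reach B from state i.
Boundary: h_B = 0.
First-step equations for the other states:
  h_A = 1 + 1/10*h_A + 1/10*h_B + 2/5*h_C + 1/10*h_D + 3/10*h_E
  h_C = 1 + 3/10*h_A + 1/5*h_B + 1/10*h_C + 1/5*h_D + 1/5*h_E
  h_D = 1 + 1/5*h_A + 1/5*h_B + 1/10*h_C + 2/5*h_D + 1/10*h_E
  h_E = 1 + 1/10*h_A + 1/5*h_B + 1/10*h_C + 3/10*h_D + 3/10*h_E

Substituting h_B = 0 and rearranging gives the linear system (I - Q) h = 1:
  [9/10, -2/5, -1/10, -3/10] . (h_A, h_C, h_D, h_E) = 1
  [-3/10, 9/10, -1/5, -1/5] . (h_A, h_C, h_D, h_E) = 1
  [-1/5, -1/10, 3/5, -1/10] . (h_A, h_C, h_D, h_E) = 1
  [-1/10, -1/10, -3/10, 7/10] . (h_A, h_C, h_D, h_E) = 1

Solving yields:
  h_A = 9590/1601
  h_C = 8860/1601
  h_D = 8790/1601
  h_E = 8690/1601

Starting state is E, so the expected hitting time is h_E = 8690/1601.

Answer: 8690/1601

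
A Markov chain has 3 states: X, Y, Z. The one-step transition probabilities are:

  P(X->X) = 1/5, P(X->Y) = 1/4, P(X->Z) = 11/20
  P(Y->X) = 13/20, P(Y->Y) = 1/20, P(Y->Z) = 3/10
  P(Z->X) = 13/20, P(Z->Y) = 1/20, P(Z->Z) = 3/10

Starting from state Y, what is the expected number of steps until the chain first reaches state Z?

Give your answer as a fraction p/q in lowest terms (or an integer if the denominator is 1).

Answer: 580/239

Derivation:
Let h_i = expected steps to first reach Z from state i.
Boundary: h_Z = 0.
First-step equations for the other states:
  h_X = 1 + 1/5*h_X + 1/4*h_Y + 11/20*h_Z
  h_Y = 1 + 13/20*h_X + 1/20*h_Y + 3/10*h_Z

Substituting h_Z = 0 and rearranging gives the linear system (I - Q) h = 1:
  [4/5, -1/4] . (h_X, h_Y) = 1
  [-13/20, 19/20] . (h_X, h_Y) = 1

Solving yields:
  h_X = 480/239
  h_Y = 580/239

Starting state is Y, so the expected hitting time is h_Y = 580/239.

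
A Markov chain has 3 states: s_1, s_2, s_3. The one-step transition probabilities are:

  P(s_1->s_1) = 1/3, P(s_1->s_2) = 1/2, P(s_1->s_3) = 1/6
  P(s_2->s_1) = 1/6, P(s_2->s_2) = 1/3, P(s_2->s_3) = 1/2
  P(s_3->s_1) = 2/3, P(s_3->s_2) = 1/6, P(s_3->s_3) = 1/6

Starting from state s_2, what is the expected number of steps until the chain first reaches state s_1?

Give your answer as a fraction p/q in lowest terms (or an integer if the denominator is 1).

Answer: 48/17

Derivation:
Let h_i = expected steps to first reach s_1 from state i.
Boundary: h_s_1 = 0.
First-step equations for the other states:
  h_s_2 = 1 + 1/6*h_s_1 + 1/3*h_s_2 + 1/2*h_s_3
  h_s_3 = 1 + 2/3*h_s_1 + 1/6*h_s_2 + 1/6*h_s_3

Substituting h_s_1 = 0 and rearranging gives the linear system (I - Q) h = 1:
  [2/3, -1/2] . (h_s_2, h_s_3) = 1
  [-1/6, 5/6] . (h_s_2, h_s_3) = 1

Solving yields:
  h_s_2 = 48/17
  h_s_3 = 30/17

Starting state is s_2, so the expected hitting time is h_s_2 = 48/17.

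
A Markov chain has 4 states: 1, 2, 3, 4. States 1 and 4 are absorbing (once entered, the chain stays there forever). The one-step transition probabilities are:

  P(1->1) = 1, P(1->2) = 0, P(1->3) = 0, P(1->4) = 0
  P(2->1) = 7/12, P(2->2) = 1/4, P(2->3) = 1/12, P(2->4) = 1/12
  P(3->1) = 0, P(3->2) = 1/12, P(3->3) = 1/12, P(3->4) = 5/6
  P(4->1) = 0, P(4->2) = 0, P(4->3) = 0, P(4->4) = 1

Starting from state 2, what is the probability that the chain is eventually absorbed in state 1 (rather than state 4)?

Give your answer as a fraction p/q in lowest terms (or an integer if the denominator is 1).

Let a_i = P(absorbed in 1 | start in state i).
Boundary conditions: a_1 = 1, a_4 = 0.
For each transient state i, a_i = sum_j P(i->j) * a_j:
  a_2 = 7/12*a_1 + 1/4*a_2 + 1/12*a_3 + 1/12*a_4
  a_3 = 0*a_1 + 1/12*a_2 + 1/12*a_3 + 5/6*a_4

Substituting a_1 = 1 and a_4 = 0, rearrange to (I - Q) a = r where r[i] = P(i -> 1):
  [3/4, -1/12] . (a_2, a_3) = 7/12
  [-1/12, 11/12] . (a_2, a_3) = 0

Solving yields:
  a_2 = 11/14
  a_3 = 1/14

Starting state is 2, so the absorption probability is a_2 = 11/14.

Answer: 11/14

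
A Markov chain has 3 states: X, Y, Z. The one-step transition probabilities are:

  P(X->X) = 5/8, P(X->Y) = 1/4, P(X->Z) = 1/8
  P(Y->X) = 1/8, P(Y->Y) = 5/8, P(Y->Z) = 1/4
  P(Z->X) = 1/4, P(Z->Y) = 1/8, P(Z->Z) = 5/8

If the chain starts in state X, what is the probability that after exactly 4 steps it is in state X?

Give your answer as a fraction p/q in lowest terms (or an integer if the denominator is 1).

Computing P^4 by repeated multiplication:
P^1 =
  X: [5/8, 1/4, 1/8]
  Y: [1/8, 5/8, 1/4]
  Z: [1/4, 1/8, 5/8]
P^2 =
  X: [29/64, 21/64, 7/32]
  Y: [7/32, 29/64, 21/64]
  Z: [21/64, 7/32, 29/64]
P^3 =
  X: [97/256, 177/512, 141/512]
  Y: [141/512, 97/256, 177/512]
  Z: [177/512, 141/512, 97/256]
P^4 =
  X: [1429/4096, 707/2048, 1253/4096]
  Y: [1253/4096, 1429/4096, 707/2048]
  Z: [707/2048, 1253/4096, 1429/4096]

(P^4)[X -> X] = 1429/4096

Answer: 1429/4096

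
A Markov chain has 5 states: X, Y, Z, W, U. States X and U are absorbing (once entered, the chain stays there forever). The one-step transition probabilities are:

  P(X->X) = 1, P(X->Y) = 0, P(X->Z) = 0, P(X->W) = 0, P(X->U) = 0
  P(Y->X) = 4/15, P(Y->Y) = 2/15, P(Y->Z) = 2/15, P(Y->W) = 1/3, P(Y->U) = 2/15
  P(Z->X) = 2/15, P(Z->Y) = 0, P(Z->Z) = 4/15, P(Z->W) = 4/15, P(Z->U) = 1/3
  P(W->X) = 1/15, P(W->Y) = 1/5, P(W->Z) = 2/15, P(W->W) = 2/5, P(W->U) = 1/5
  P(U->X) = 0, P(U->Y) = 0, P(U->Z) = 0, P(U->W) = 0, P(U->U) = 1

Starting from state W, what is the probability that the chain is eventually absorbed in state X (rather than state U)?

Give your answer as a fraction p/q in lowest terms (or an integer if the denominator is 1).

Let a_i = P(absorbed in X | start in state i).
Boundary conditions: a_X = 1, a_U = 0.
For each transient state i, a_i = sum_j P(i->j) * a_j:
  a_Y = 4/15*a_X + 2/15*a_Y + 2/15*a_Z + 1/3*a_W + 2/15*a_U
  a_Z = 2/15*a_X + 0*a_Y + 4/15*a_Z + 4/15*a_W + 1/3*a_U
  a_W = 1/15*a_X + 1/5*a_Y + 2/15*a_Z + 2/5*a_W + 1/5*a_U

Substituting a_X = 1 and a_U = 0, rearrange to (I - Q) a = r where r[i] = P(i -> X):
  [13/15, -2/15, -1/3] . (a_Y, a_Z, a_W) = 4/15
  [0, 11/15, -4/15] . (a_Y, a_Z, a_W) = 2/15
  [-1/5, -2/15, 3/5] . (a_Y, a_Z, a_W) = 1/15

Solving yields:
  a_Y = 69/142
  a_Z = 152/497
  a_W = 339/994

Starting state is W, so the absorption probability is a_W = 339/994.

Answer: 339/994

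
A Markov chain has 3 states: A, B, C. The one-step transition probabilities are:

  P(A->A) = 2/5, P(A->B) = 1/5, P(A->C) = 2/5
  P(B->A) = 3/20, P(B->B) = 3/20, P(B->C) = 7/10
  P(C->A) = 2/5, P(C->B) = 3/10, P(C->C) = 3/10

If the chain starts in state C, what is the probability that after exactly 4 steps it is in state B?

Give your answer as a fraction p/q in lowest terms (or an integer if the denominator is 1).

Computing P^4 by repeated multiplication:
P^1 =
  A: [2/5, 1/5, 2/5]
  B: [3/20, 3/20, 7/10]
  C: [2/5, 3/10, 3/10]
P^2 =
  A: [7/20, 23/100, 21/50]
  B: [29/80, 21/80, 3/8]
  C: [13/40, 43/200, 23/50]
P^3 =
  A: [137/400, 461/2000, 427/1000]
  B: [107/320, 359/1600, 353/800]
  C: [277/800, 941/4000, 837/2000]
P^4 =
  A: [2739/8000, 9247/40000, 8529/20000]
  B: [2201/6400, 7453/32000, 6771/16000]
  C: [5459/16000, 18407/80000, 17149/40000]

(P^4)[C -> B] = 18407/80000

Answer: 18407/80000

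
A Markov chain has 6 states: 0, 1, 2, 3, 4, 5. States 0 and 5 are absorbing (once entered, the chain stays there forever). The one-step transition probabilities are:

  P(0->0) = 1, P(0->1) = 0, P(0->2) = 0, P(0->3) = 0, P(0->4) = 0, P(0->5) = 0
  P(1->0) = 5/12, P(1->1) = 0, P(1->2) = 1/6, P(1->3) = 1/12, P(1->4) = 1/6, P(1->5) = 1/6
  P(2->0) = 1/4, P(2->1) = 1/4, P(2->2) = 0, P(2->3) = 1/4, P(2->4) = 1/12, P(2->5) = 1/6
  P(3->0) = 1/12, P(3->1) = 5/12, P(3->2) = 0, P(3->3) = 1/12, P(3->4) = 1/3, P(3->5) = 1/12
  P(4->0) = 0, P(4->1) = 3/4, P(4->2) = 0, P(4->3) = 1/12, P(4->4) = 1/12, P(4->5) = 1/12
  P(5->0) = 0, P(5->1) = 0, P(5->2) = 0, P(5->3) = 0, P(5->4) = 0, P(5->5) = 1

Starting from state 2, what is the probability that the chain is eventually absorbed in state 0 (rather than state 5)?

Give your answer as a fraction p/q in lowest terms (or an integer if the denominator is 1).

Let a_i = P(absorbed in 0 | start in state i).
Boundary conditions: a_0 = 1, a_5 = 0.
For each transient state i, a_i = sum_j P(i->j) * a_j:
  a_1 = 5/12*a_0 + 0*a_1 + 1/6*a_2 + 1/12*a_3 + 1/6*a_4 + 1/6*a_5
  a_2 = 1/4*a_0 + 1/4*a_1 + 0*a_2 + 1/4*a_3 + 1/12*a_4 + 1/6*a_5
  a_3 = 1/12*a_0 + 5/12*a_1 + 0*a_2 + 1/12*a_3 + 1/3*a_4 + 1/12*a_5
  a_4 = 0*a_0 + 3/4*a_1 + 0*a_2 + 1/12*a_3 + 1/12*a_4 + 1/12*a_5

Substituting a_0 = 1 and a_5 = 0, rearrange to (I - Q) a = r where r[i] = P(i -> 0):
  [1, -1/6, -1/12, -1/6] . (a_1, a_2, a_3, a_4) = 5/12
  [-1/4, 1, -1/4, -1/12] . (a_1, a_2, a_3, a_4) = 1/4
  [-5/12, 0, 11/12, -1/3] . (a_1, a_2, a_3, a_4) = 1/12
  [-3/4, 0, -1/12, 11/12] . (a_1, a_2, a_3, a_4) = 0

Solving yields:
  a_1 = 3973/5902
  a_2 = 7357/11804
  a_3 = 3645/5902
  a_4 = 1791/2951

Starting state is 2, so the absorption probability is a_2 = 7357/11804.

Answer: 7357/11804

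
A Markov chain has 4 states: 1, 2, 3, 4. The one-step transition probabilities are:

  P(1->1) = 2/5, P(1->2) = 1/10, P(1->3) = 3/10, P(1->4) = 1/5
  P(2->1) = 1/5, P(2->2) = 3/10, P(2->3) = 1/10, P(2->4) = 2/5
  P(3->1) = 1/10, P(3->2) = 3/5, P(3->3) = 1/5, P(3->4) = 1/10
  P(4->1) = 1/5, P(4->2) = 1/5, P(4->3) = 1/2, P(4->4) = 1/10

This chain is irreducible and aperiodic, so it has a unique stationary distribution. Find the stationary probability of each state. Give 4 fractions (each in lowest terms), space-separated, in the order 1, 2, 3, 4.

The stationary distribution satisfies pi = pi * P, i.e.:
  pi_1 = 2/5*pi_1 + 1/5*pi_2 + 1/10*pi_3 + 1/5*pi_4
  pi_2 = 1/10*pi_1 + 3/10*pi_2 + 3/5*pi_3 + 1/5*pi_4
  pi_3 = 3/10*pi_1 + 1/10*pi_2 + 1/5*pi_3 + 1/2*pi_4
  pi_4 = 1/5*pi_1 + 2/5*pi_2 + 1/10*pi_3 + 1/10*pi_4
with normalization: pi_1 + pi_2 + pi_3 + pi_4 = 1.

Using the first 3 balance equations plus normalization, the linear system A*pi = b is:
  [-3/5, 1/5, 1/10, 1/5] . pi = 0
  [1/10, -7/10, 3/5, 1/5] . pi = 0
  [3/10, 1/10, -4/5, 1/2] . pi = 0
  [1, 1, 1, 1] . pi = 1

Solving yields:
  pi_1 = 229/1050
  pi_2 = 109/350
  pi_3 = 134/525
  pi_4 = 113/525

Verification (pi * P):
  229/1050*2/5 + 109/350*1/5 + 134/525*1/10 + 113/525*1/5 = 229/1050 = pi_1  (ok)
  229/1050*1/10 + 109/350*3/10 + 134/525*3/5 + 113/525*1/5 = 109/350 = pi_2  (ok)
  229/1050*3/10 + 109/350*1/10 + 134/525*1/5 + 113/525*1/2 = 134/525 = pi_3  (ok)
  229/1050*1/5 + 109/350*2/5 + 134/525*1/10 + 113/525*1/10 = 113/525 = pi_4  (ok)

Answer: 229/1050 109/350 134/525 113/525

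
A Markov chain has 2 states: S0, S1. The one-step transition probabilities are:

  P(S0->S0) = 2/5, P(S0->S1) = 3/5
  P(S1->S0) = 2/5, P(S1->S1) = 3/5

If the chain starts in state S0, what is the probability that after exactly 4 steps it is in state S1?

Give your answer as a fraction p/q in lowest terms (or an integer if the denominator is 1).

Answer: 3/5

Derivation:
Computing P^4 by repeated multiplication:
P^1 =
  S0: [2/5, 3/5]
  S1: [2/5, 3/5]
P^2 =
  S0: [2/5, 3/5]
  S1: [2/5, 3/5]
P^3 =
  S0: [2/5, 3/5]
  S1: [2/5, 3/5]
P^4 =
  S0: [2/5, 3/5]
  S1: [2/5, 3/5]

(P^4)[S0 -> S1] = 3/5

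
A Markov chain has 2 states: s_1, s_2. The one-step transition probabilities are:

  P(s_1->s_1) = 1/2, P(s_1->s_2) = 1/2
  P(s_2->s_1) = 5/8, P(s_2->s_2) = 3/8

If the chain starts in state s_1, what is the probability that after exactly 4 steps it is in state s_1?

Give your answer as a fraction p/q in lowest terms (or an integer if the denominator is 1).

Computing P^4 by repeated multiplication:
P^1 =
  s_1: [1/2, 1/2]
  s_2: [5/8, 3/8]
P^2 =
  s_1: [9/16, 7/16]
  s_2: [35/64, 29/64]
P^3 =
  s_1: [71/128, 57/128]
  s_2: [285/512, 227/512]
P^4 =
  s_1: [569/1024, 455/1024]
  s_2: [2275/4096, 1821/4096]

(P^4)[s_1 -> s_1] = 569/1024

Answer: 569/1024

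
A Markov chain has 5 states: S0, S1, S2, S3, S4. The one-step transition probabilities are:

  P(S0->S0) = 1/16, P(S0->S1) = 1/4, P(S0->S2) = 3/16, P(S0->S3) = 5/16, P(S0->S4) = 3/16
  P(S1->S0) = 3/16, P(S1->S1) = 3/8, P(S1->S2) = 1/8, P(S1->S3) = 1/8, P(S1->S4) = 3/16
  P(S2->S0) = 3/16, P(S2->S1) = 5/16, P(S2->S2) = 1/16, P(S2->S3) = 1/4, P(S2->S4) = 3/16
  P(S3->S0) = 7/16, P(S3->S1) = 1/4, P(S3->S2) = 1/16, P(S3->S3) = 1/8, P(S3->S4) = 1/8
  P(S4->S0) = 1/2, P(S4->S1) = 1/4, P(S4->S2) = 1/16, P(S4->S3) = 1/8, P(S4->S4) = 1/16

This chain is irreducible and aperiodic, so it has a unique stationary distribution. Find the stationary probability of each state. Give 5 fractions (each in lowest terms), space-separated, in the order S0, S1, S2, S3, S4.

Answer: 21422/85189 25023/85189 9566/85189 15861/85189 13317/85189

Derivation:
The stationary distribution satisfies pi = pi * P, i.e.:
  pi_S0 = 1/16*pi_S0 + 3/16*pi_S1 + 3/16*pi_S2 + 7/16*pi_S3 + 1/2*pi_S4
  pi_S1 = 1/4*pi_S0 + 3/8*pi_S1 + 5/16*pi_S2 + 1/4*pi_S3 + 1/4*pi_S4
  pi_S2 = 3/16*pi_S0 + 1/8*pi_S1 + 1/16*pi_S2 + 1/16*pi_S3 + 1/16*pi_S4
  pi_S3 = 5/16*pi_S0 + 1/8*pi_S1 + 1/4*pi_S2 + 1/8*pi_S3 + 1/8*pi_S4
  pi_S4 = 3/16*pi_S0 + 3/16*pi_S1 + 3/16*pi_S2 + 1/8*pi_S3 + 1/16*pi_S4
with normalization: pi_S0 + pi_S1 + pi_S2 + pi_S3 + pi_S4 = 1.

Using the first 4 balance equations plus normalization, the linear system A*pi = b is:
  [-15/16, 3/16, 3/16, 7/16, 1/2] . pi = 0
  [1/4, -5/8, 5/16, 1/4, 1/4] . pi = 0
  [3/16, 1/8, -15/16, 1/16, 1/16] . pi = 0
  [5/16, 1/8, 1/4, -7/8, 1/8] . pi = 0
  [1, 1, 1, 1, 1] . pi = 1

Solving yields:
  pi_S0 = 21422/85189
  pi_S1 = 25023/85189
  pi_S2 = 9566/85189
  pi_S3 = 15861/85189
  pi_S4 = 13317/85189

Verification (pi * P):
  21422/85189*1/16 + 25023/85189*3/16 + 9566/85189*3/16 + 15861/85189*7/16 + 13317/85189*1/2 = 21422/85189 = pi_S0  (ok)
  21422/85189*1/4 + 25023/85189*3/8 + 9566/85189*5/16 + 15861/85189*1/4 + 13317/85189*1/4 = 25023/85189 = pi_S1  (ok)
  21422/85189*3/16 + 25023/85189*1/8 + 9566/85189*1/16 + 15861/85189*1/16 + 13317/85189*1/16 = 9566/85189 = pi_S2  (ok)
  21422/85189*5/16 + 25023/85189*1/8 + 9566/85189*1/4 + 15861/85189*1/8 + 13317/85189*1/8 = 15861/85189 = pi_S3  (ok)
  21422/85189*3/16 + 25023/85189*3/16 + 9566/85189*3/16 + 15861/85189*1/8 + 13317/85189*1/16 = 13317/85189 = pi_S4  (ok)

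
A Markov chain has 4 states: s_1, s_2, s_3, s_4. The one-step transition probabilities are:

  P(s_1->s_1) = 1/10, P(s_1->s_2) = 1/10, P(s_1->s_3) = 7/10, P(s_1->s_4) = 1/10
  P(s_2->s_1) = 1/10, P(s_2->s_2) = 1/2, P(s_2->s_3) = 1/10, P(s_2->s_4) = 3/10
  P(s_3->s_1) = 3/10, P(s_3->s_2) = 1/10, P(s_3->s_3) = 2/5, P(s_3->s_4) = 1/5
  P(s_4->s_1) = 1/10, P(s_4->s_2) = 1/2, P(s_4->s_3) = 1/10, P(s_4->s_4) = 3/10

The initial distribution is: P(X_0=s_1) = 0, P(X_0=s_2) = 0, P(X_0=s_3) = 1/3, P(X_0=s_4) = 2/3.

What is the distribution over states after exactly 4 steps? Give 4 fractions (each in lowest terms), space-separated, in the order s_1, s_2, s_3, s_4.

Propagating the distribution step by step (d_{t+1} = d_t * P):
d_0 = (s_1=0, s_2=0, s_3=1/3, s_4=2/3)
  d_1[s_1] = 0*1/10 + 0*1/10 + 1/3*3/10 + 2/3*1/10 = 1/6
  d_1[s_2] = 0*1/10 + 0*1/2 + 1/3*1/10 + 2/3*1/2 = 11/30
  d_1[s_3] = 0*7/10 + 0*1/10 + 1/3*2/5 + 2/3*1/10 = 1/5
  d_1[s_4] = 0*1/10 + 0*3/10 + 1/3*1/5 + 2/3*3/10 = 4/15
d_1 = (s_1=1/6, s_2=11/30, s_3=1/5, s_4=4/15)
  d_2[s_1] = 1/6*1/10 + 11/30*1/10 + 1/5*3/10 + 4/15*1/10 = 7/50
  d_2[s_2] = 1/6*1/10 + 11/30*1/2 + 1/5*1/10 + 4/15*1/2 = 53/150
  d_2[s_3] = 1/6*7/10 + 11/30*1/10 + 1/5*2/5 + 4/15*1/10 = 13/50
  d_2[s_4] = 1/6*1/10 + 11/30*3/10 + 1/5*1/5 + 4/15*3/10 = 37/150
d_2 = (s_1=7/50, s_2=53/150, s_3=13/50, s_4=37/150)
  d_3[s_1] = 7/50*1/10 + 53/150*1/10 + 13/50*3/10 + 37/150*1/10 = 19/125
  d_3[s_2] = 7/50*1/10 + 53/150*1/2 + 13/50*1/10 + 37/150*1/2 = 17/50
  d_3[s_3] = 7/50*7/10 + 53/150*1/10 + 13/50*2/5 + 37/150*1/10 = 131/500
  d_3[s_4] = 7/50*1/10 + 53/150*3/10 + 13/50*1/5 + 37/150*3/10 = 123/500
d_3 = (s_1=19/125, s_2=17/50, s_3=131/500, s_4=123/500)
  d_4[s_1] = 19/125*1/10 + 17/50*1/10 + 131/500*3/10 + 123/500*1/10 = 381/2500
  d_4[s_2] = 19/125*1/10 + 17/50*1/2 + 131/500*1/10 + 123/500*1/2 = 209/625
  d_4[s_3] = 19/125*7/10 + 17/50*1/10 + 131/500*2/5 + 123/500*1/10 = 1349/5000
  d_4[s_4] = 19/125*1/10 + 17/50*3/10 + 131/500*1/5 + 123/500*3/10 = 1217/5000
d_4 = (s_1=381/2500, s_2=209/625, s_3=1349/5000, s_4=1217/5000)

Answer: 381/2500 209/625 1349/5000 1217/5000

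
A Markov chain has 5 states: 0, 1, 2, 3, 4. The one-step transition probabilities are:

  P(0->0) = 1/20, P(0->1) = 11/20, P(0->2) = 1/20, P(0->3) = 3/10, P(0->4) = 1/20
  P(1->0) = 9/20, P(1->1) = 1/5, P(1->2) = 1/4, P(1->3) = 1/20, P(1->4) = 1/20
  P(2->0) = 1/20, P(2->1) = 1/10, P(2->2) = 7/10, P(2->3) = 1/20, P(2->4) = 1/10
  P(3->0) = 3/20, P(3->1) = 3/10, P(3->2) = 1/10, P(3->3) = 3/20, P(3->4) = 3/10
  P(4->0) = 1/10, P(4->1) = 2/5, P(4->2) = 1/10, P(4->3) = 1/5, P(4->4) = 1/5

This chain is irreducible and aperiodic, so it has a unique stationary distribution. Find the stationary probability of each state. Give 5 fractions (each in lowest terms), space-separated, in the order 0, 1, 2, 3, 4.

The stationary distribution satisfies pi = pi * P, i.e.:
  pi_0 = 1/20*pi_0 + 9/20*pi_1 + 1/20*pi_2 + 3/20*pi_3 + 1/10*pi_4
  pi_1 = 11/20*pi_0 + 1/5*pi_1 + 1/10*pi_2 + 3/10*pi_3 + 2/5*pi_4
  pi_2 = 1/20*pi_0 + 1/4*pi_1 + 7/10*pi_2 + 1/10*pi_3 + 1/10*pi_4
  pi_3 = 3/10*pi_0 + 1/20*pi_1 + 1/20*pi_2 + 3/20*pi_3 + 1/5*pi_4
  pi_4 = 1/20*pi_0 + 1/20*pi_1 + 1/10*pi_2 + 3/10*pi_3 + 1/5*pi_4
with normalization: pi_0 + pi_1 + pi_2 + pi_3 + pi_4 = 1.

Using the first 4 balance equations plus normalization, the linear system A*pi = b is:
  [-19/20, 9/20, 1/20, 3/20, 1/10] . pi = 0
  [11/20, -4/5, 1/10, 3/10, 2/5] . pi = 0
  [1/20, 1/4, -3/10, 1/10, 1/10] . pi = 0
  [3/10, 1/20, 1/20, -17/20, 1/5] . pi = 0
  [1, 1, 1, 1, 1] . pi = 1

Solving yields:
  pi_0 = 935/5399
  pi_1 = 1420/5399
  pi_2 = 14123/43192
  pi_3 = 5299/43192
  pi_4 = 2465/21596

Verification (pi * P):
  935/5399*1/20 + 1420/5399*9/20 + 14123/43192*1/20 + 5299/43192*3/20 + 2465/21596*1/10 = 935/5399 = pi_0  (ok)
  935/5399*11/20 + 1420/5399*1/5 + 14123/43192*1/10 + 5299/43192*3/10 + 2465/21596*2/5 = 1420/5399 = pi_1  (ok)
  935/5399*1/20 + 1420/5399*1/4 + 14123/43192*7/10 + 5299/43192*1/10 + 2465/21596*1/10 = 14123/43192 = pi_2  (ok)
  935/5399*3/10 + 1420/5399*1/20 + 14123/43192*1/20 + 5299/43192*3/20 + 2465/21596*1/5 = 5299/43192 = pi_3  (ok)
  935/5399*1/20 + 1420/5399*1/20 + 14123/43192*1/10 + 5299/43192*3/10 + 2465/21596*1/5 = 2465/21596 = pi_4  (ok)

Answer: 935/5399 1420/5399 14123/43192 5299/43192 2465/21596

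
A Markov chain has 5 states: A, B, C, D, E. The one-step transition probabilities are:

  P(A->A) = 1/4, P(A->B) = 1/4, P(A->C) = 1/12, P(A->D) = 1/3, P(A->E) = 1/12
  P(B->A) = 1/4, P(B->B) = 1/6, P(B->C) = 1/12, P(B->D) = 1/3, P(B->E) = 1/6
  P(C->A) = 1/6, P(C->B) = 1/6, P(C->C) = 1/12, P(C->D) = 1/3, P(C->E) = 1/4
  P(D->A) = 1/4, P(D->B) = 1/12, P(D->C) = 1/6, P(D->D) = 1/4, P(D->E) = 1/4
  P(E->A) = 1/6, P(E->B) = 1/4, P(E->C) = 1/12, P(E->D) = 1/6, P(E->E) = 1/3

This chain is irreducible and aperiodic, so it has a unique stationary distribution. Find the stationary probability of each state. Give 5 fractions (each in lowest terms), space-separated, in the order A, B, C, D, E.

The stationary distribution satisfies pi = pi * P, i.e.:
  pi_A = 1/4*pi_A + 1/4*pi_B + 1/6*pi_C + 1/4*pi_D + 1/6*pi_E
  pi_B = 1/4*pi_A + 1/6*pi_B + 1/6*pi_C + 1/12*pi_D + 1/4*pi_E
  pi_C = 1/12*pi_A + 1/12*pi_B + 1/12*pi_C + 1/6*pi_D + 1/12*pi_E
  pi_D = 1/3*pi_A + 1/3*pi_B + 1/3*pi_C + 1/4*pi_D + 1/6*pi_E
  pi_E = 1/12*pi_A + 1/6*pi_B + 1/4*pi_C + 1/4*pi_D + 1/3*pi_E
with normalization: pi_A + pi_B + pi_C + pi_D + pi_E = 1.

Using the first 4 balance equations plus normalization, the linear system A*pi = b is:
  [-3/4, 1/4, 1/6, 1/4, 1/6] . pi = 0
  [1/4, -5/6, 1/6, 1/12, 1/4] . pi = 0
  [1/12, 1/12, -11/12, 1/6, 1/12] . pi = 0
  [1/3, 1/3, 1/3, -3/4, 1/6] . pi = 0
  [1, 1, 1, 1, 1] . pi = 1

Solving yields:
  pi_A = 4213/18878
  pi_B = 3405/18878
  pi_C = 2005/18878
  pi_D = 2591/9439
  pi_E = 4073/18878

Verification (pi * P):
  4213/18878*1/4 + 3405/18878*1/4 + 2005/18878*1/6 + 2591/9439*1/4 + 4073/18878*1/6 = 4213/18878 = pi_A  (ok)
  4213/18878*1/4 + 3405/18878*1/6 + 2005/18878*1/6 + 2591/9439*1/12 + 4073/18878*1/4 = 3405/18878 = pi_B  (ok)
  4213/18878*1/12 + 3405/18878*1/12 + 2005/18878*1/12 + 2591/9439*1/6 + 4073/18878*1/12 = 2005/18878 = pi_C  (ok)
  4213/18878*1/3 + 3405/18878*1/3 + 2005/18878*1/3 + 2591/9439*1/4 + 4073/18878*1/6 = 2591/9439 = pi_D  (ok)
  4213/18878*1/12 + 3405/18878*1/6 + 2005/18878*1/4 + 2591/9439*1/4 + 4073/18878*1/3 = 4073/18878 = pi_E  (ok)

Answer: 4213/18878 3405/18878 2005/18878 2591/9439 4073/18878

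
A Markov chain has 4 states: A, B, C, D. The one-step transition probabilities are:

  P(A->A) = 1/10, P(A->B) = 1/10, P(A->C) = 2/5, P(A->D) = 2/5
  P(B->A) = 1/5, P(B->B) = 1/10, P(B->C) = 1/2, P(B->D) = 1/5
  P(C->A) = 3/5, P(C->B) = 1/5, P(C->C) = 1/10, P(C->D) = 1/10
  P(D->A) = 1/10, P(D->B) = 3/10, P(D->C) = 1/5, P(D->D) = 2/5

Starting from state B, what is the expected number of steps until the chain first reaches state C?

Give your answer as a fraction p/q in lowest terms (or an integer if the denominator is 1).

Let h_i = expected steps to first reach C from state i.
Boundary: h_C = 0.
First-step equations for the other states:
  h_A = 1 + 1/10*h_A + 1/10*h_B + 2/5*h_C + 2/5*h_D
  h_B = 1 + 1/5*h_A + 1/10*h_B + 1/2*h_C + 1/5*h_D
  h_D = 1 + 1/10*h_A + 3/10*h_B + 1/5*h_C + 2/5*h_D

Substituting h_C = 0 and rearranging gives the linear system (I - Q) h = 1:
  [9/10, -1/10, -2/5] . (h_A, h_B, h_D) = 1
  [-1/5, 9/10, -1/5] . (h_A, h_B, h_D) = 1
  [-1/10, -3/10, 3/5] . (h_A, h_B, h_D) = 1

Solving yields:
  h_A = 520/179
  h_B = 450/179
  h_D = 610/179

Starting state is B, so the expected hitting time is h_B = 450/179.

Answer: 450/179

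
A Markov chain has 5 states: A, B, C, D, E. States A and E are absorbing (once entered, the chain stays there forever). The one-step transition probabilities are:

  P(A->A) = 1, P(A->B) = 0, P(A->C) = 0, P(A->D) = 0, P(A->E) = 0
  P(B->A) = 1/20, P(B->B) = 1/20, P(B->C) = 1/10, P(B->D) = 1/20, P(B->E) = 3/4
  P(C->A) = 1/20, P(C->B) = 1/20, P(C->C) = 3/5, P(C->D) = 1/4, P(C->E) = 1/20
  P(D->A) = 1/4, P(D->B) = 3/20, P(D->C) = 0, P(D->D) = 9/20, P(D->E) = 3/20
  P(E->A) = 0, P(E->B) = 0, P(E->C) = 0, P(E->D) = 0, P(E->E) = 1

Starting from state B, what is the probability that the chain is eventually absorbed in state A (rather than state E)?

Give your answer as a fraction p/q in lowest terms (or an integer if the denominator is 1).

Answer: 50/399

Derivation:
Let a_i = P(absorbed in A | start in state i).
Boundary conditions: a_A = 1, a_E = 0.
For each transient state i, a_i = sum_j P(i->j) * a_j:
  a_B = 1/20*a_A + 1/20*a_B + 1/10*a_C + 1/20*a_D + 3/4*a_E
  a_C = 1/20*a_A + 1/20*a_B + 3/5*a_C + 1/4*a_D + 1/20*a_E
  a_D = 1/4*a_A + 3/20*a_B + 0*a_C + 9/20*a_D + 3/20*a_E

Substituting a_A = 1 and a_E = 0, rearrange to (I - Q) a = r where r[i] = P(i -> A):
  [19/20, -1/10, -1/20] . (a_B, a_C, a_D) = 1/20
  [-1/20, 2/5, -1/4] . (a_B, a_C, a_D) = 1/20
  [-3/20, 0, 11/20] . (a_B, a_C, a_D) = 1/4

Solving yields:
  a_B = 50/399
  a_C = 178/399
  a_D = 65/133

Starting state is B, so the absorption probability is a_B = 50/399.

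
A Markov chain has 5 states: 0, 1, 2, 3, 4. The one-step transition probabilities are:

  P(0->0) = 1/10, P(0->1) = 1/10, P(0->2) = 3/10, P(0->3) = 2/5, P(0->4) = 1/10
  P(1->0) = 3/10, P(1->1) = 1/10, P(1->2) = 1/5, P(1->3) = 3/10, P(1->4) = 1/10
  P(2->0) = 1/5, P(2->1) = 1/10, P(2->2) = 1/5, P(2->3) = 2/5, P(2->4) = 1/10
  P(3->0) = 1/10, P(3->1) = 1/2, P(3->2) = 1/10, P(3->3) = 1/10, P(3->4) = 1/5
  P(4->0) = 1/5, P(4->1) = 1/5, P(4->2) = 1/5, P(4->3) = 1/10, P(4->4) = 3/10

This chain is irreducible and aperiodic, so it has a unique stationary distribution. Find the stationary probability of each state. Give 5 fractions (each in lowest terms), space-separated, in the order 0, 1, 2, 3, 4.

The stationary distribution satisfies pi = pi * P, i.e.:
  pi_0 = 1/10*pi_0 + 3/10*pi_1 + 1/5*pi_2 + 1/10*pi_3 + 1/5*pi_4
  pi_1 = 1/10*pi_0 + 1/10*pi_1 + 1/10*pi_2 + 1/2*pi_3 + 1/5*pi_4
  pi_2 = 3/10*pi_0 + 1/5*pi_1 + 1/5*pi_2 + 1/10*pi_3 + 1/5*pi_4
  pi_3 = 2/5*pi_0 + 3/10*pi_1 + 2/5*pi_2 + 1/10*pi_3 + 1/10*pi_4
  pi_4 = 1/10*pi_0 + 1/10*pi_1 + 1/10*pi_2 + 1/5*pi_3 + 3/10*pi_4
with normalization: pi_0 + pi_1 + pi_2 + pi_3 + pi_4 = 1.

Using the first 4 balance equations plus normalization, the linear system A*pi = b is:
  [-9/10, 3/10, 1/5, 1/10, 1/5] . pi = 0
  [1/10, -9/10, 1/10, 1/2, 1/5] . pi = 0
  [3/10, 1/5, -4/5, 1/10, 1/5] . pi = 0
  [2/5, 3/10, 2/5, -9/10, 1/10] . pi = 0
  [1, 1, 1, 1, 1] . pi = 1

Solving yields:
  pi_0 = 2165/12133
  pi_1 = 240/1103
  pi_2 = 2334/12133
  pi_3 = 281/1103
  pi_4 = 173/1103

Verification (pi * P):
  2165/12133*1/10 + 240/1103*3/10 + 2334/12133*1/5 + 281/1103*1/10 + 173/1103*1/5 = 2165/12133 = pi_0  (ok)
  2165/12133*1/10 + 240/1103*1/10 + 2334/12133*1/10 + 281/1103*1/2 + 173/1103*1/5 = 240/1103 = pi_1  (ok)
  2165/12133*3/10 + 240/1103*1/5 + 2334/12133*1/5 + 281/1103*1/10 + 173/1103*1/5 = 2334/12133 = pi_2  (ok)
  2165/12133*2/5 + 240/1103*3/10 + 2334/12133*2/5 + 281/1103*1/10 + 173/1103*1/10 = 281/1103 = pi_3  (ok)
  2165/12133*1/10 + 240/1103*1/10 + 2334/12133*1/10 + 281/1103*1/5 + 173/1103*3/10 = 173/1103 = pi_4  (ok)

Answer: 2165/12133 240/1103 2334/12133 281/1103 173/1103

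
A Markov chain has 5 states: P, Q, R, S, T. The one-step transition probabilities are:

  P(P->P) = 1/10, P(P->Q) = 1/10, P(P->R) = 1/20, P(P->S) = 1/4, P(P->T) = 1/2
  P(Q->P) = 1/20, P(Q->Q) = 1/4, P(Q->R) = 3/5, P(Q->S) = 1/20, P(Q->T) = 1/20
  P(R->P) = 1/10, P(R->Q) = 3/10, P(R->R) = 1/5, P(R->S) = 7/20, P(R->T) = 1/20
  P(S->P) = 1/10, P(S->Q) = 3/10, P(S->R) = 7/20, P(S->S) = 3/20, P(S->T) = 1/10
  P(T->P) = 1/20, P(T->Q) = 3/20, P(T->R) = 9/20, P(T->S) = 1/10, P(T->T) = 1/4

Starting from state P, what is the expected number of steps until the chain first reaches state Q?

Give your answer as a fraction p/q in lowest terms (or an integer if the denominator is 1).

Answer: 3640/747

Derivation:
Let h_i = expected steps to first reach Q from state i.
Boundary: h_Q = 0.
First-step equations for the other states:
  h_P = 1 + 1/10*h_P + 1/10*h_Q + 1/20*h_R + 1/4*h_S + 1/2*h_T
  h_R = 1 + 1/10*h_P + 3/10*h_Q + 1/5*h_R + 7/20*h_S + 1/20*h_T
  h_S = 1 + 1/10*h_P + 3/10*h_Q + 7/20*h_R + 3/20*h_S + 1/10*h_T
  h_T = 1 + 1/20*h_P + 3/20*h_Q + 9/20*h_R + 1/10*h_S + 1/4*h_T

Substituting h_Q = 0 and rearranging gives the linear system (I - Q) h = 1:
  [9/10, -1/20, -1/4, -1/2] . (h_P, h_R, h_S, h_T) = 1
  [-1/10, 4/5, -7/20, -1/20] . (h_P, h_R, h_S, h_T) = 1
  [-1/10, -7/20, 17/20, -1/10] . (h_P, h_R, h_S, h_T) = 1
  [-1/20, -9/20, -1/10, 3/4] . (h_P, h_R, h_S, h_T) = 1

Solving yields:
  h_P = 3640/747
  h_R = 2855/747
  h_S = 2875/747
  h_T = 3335/747

Starting state is P, so the expected hitting time is h_P = 3640/747.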